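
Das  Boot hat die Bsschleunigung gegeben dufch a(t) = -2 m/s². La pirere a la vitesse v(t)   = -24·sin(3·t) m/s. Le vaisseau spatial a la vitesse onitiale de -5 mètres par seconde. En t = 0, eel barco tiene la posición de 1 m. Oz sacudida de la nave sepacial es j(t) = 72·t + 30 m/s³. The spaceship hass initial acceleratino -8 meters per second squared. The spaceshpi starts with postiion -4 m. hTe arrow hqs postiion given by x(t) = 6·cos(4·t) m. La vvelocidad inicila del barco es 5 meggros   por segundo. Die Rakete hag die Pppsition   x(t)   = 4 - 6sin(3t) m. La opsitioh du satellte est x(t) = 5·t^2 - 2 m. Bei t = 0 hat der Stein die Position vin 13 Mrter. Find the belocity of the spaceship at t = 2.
We must find the antiderivative of our jerk equation j(t) = 72·t + 30 2 times. Taking ∫j(t)dt and applying a(0) = -8, we find a(t) = 36·t^2 + 30·t - 8. Finding the antiderivative of a(t) and using v(0) = -5: v(t) = 12·t^3 + 15·t^2 - 8·t - 5. We have velocity v(t) = 12·t^3 + 15·t^2 - 8·t - 5. Substituting t = 2: v(2) = 135.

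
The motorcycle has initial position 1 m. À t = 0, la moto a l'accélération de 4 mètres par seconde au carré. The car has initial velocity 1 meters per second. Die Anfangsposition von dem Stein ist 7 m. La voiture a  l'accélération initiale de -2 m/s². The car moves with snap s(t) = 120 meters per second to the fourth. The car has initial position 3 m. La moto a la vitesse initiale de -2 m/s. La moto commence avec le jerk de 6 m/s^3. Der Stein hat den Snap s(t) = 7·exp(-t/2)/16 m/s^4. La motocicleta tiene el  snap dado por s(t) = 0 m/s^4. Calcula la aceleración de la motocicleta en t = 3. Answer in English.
To find the answer, we compute 2 integrals of s(t) = 0. Finding the antiderivative of s(t) and using j(0) = 6: j(t) = 6. Taking ∫j(t)dt and applying a(0) = 4, we find a(t) = 6·t + 4. From the given acceleration equation a(t) = 6·t + 4, we substitute t = 3 to get a = 22.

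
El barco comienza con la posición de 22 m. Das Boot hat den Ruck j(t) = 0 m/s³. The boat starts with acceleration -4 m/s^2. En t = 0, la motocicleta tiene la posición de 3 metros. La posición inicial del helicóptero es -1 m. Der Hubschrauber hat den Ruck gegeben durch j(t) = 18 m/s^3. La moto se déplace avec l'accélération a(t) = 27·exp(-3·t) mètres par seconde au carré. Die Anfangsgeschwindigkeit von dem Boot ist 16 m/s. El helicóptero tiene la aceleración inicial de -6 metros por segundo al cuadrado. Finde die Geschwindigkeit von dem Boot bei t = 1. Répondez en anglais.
Starting from jerk j(t) = 0, we take 2 antiderivatives. Finding the antiderivative of j(t) and using a(0) = -4: a(t) = -4. Integrating acceleration and using the initial condition v(0) = 16, we get v(t) = 16 - 4·t. Using v(t) = 16 - 4·t and substituting t = 1, we find v = 12.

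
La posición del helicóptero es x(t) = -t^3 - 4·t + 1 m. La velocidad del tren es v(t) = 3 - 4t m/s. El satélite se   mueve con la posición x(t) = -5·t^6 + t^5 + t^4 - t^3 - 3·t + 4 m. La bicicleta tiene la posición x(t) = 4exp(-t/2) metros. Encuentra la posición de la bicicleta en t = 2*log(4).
De la ecuación de la posición x(t) = 4·exp(-t/2), sustituimos t = 2*log(4) para obtener x = 1.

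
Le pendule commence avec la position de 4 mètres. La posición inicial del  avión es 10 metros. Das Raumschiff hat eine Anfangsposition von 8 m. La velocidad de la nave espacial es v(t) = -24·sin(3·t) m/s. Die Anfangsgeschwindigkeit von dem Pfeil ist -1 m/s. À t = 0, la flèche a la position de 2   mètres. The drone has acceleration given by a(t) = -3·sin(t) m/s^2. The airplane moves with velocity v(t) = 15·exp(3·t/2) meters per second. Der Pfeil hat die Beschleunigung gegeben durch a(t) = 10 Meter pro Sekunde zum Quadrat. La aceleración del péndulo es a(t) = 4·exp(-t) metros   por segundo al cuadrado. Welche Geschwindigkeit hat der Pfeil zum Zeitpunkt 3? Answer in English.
To solve this, we need to take 1 integral of our acceleration equation a(t) = 10. The integral of acceleration, with v(0) = -1, gives velocity: v(t) = 10·t - 1. From the given velocity equation v(t) = 10·t - 1, we substitute t = 3 to get v = 29.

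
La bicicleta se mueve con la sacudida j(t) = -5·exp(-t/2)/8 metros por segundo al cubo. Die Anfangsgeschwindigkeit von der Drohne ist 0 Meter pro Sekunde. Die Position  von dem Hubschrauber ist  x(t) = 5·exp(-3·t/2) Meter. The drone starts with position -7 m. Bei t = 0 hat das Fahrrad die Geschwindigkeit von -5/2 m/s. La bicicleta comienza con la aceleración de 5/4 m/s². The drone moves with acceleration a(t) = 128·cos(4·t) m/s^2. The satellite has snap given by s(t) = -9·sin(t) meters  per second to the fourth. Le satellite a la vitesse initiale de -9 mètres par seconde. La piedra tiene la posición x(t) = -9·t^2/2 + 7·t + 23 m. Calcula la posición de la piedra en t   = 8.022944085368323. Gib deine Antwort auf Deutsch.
Wir haben die Position x(t) = -9·t^2/2 + 7·t + 23. Durch Einsetzen von t = 8.022944085368323: x(8.022944085368323) = -210.493734488681.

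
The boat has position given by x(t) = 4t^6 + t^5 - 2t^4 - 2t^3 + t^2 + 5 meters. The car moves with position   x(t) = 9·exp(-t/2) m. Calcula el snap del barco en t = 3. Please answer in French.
Pour résoudre ceci, nous devons prendre 4 dérivées de notre équation de la position x(t) = 4·t^6 + t^5 - 2·t^4 - 2·t^3 + t^2 + 5. En prenant d/dt de x(t), nous trouvons v(t) = 24·t^5 + 5·t^4 - 8·t^3 - 6·t^2 + 2·t. En prenant d/dt de v(t), nous trouvons a(t) = 120·t^4 + 20·t^3 - 24·t^2 - 12·t + 2. La dérivée de l'accélération donne le jerk: j(t) = 480·t^3 + 60·t^2 - 48·t - 12. La dérivée du jerk donne le snap: s(t) = 1440·t^2 + 120·t - 48. En utilisant s(t) = 1440·t^2 + 120·t - 48 et en substituant t = 3, nous trouvons s = 13272.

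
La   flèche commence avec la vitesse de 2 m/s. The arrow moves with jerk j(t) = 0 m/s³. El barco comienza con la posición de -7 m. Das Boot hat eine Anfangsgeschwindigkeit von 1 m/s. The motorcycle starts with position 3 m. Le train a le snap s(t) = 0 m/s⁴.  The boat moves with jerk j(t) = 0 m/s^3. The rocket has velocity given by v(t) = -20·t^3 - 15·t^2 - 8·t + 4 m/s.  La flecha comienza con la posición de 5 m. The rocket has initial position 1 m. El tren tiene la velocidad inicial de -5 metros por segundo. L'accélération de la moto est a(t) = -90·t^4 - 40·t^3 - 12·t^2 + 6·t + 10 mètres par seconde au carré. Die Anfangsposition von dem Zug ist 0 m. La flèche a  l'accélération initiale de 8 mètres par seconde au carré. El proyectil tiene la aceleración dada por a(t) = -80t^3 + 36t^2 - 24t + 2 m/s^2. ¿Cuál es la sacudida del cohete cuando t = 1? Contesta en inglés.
We must differentiate our velocity equation v(t) = -20·t^3 - 15·t^2 - 8·t + 4 2 times. Differentiating velocity, we get acceleration: a(t) = -60·t^2 - 30·t - 8. Taking d/dt of a(t), we find j(t) = -120·t - 30. Using j(t) = -120·t - 30 and substituting t = 1, we find j = -150.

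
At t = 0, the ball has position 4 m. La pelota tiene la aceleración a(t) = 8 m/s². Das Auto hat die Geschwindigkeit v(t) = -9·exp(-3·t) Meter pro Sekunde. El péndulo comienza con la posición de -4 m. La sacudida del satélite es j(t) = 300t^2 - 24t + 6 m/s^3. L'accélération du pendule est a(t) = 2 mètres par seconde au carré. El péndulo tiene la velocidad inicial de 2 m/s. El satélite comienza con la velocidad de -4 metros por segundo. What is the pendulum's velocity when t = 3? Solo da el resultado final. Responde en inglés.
v(3) = 8.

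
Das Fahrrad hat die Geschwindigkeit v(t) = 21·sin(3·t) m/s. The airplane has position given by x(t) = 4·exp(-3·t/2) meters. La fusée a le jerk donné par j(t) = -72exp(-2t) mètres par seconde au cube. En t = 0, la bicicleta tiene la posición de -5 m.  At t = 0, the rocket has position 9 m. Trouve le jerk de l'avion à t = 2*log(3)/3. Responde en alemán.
Ausgehend von der Position x(t) = 4·exp(-3·t/2), nehmen wir 3 Ableitungen. Durch Ableiten von der Position erhalten wir die Geschwindigkeit: v(t) = -6·exp(-3·t/2). Mit d/dt von v(t) finden wir a(t) = 9·exp(-3·t/2). Durch Ableiten von der Beschleunigung erhalten wir den Ruck: j(t) = -27·exp(-3·t/2)/2. Mit j(t) = -27·exp(-3·t/2)/2 und Einsetzen von t = 2*log(3)/3, finden wir j = -9/2.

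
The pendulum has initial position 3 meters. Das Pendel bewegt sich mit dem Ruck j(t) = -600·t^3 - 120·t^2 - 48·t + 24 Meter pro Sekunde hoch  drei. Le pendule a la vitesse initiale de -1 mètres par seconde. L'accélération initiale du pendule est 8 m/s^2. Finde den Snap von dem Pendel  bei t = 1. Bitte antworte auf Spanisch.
Para resolver esto, necesitamos tomar 1 derivada de nuestra ecuación de la sacudida j(t) = -600·t^3 - 120·t^2 - 48·t + 24. Tomando d/dt de j(t), encontramos s(t) = -1800·t^2 - 240·t - 48. Usando s(t) = -1800·t^2 - 240·t - 48 y sustituyendo t = 1, encontramos s = -2088.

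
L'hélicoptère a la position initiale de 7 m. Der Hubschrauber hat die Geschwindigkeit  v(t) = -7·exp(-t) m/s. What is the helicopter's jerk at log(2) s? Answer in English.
We must differentiate our velocity equation v(t) = -7·exp(-t) 2 times. Differentiating velocity, we get acceleration: a(t) = 7·exp(-t). Taking d/dt of a(t), we find j(t) = -7·exp(-t). We have jerk j(t) = -7·exp(-t). Substituting t = log(2): j(log(2)) = -7/2.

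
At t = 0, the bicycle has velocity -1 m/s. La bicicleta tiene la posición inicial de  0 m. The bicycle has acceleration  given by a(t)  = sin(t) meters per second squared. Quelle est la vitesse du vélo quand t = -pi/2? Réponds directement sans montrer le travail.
v(-pi/2) = 0.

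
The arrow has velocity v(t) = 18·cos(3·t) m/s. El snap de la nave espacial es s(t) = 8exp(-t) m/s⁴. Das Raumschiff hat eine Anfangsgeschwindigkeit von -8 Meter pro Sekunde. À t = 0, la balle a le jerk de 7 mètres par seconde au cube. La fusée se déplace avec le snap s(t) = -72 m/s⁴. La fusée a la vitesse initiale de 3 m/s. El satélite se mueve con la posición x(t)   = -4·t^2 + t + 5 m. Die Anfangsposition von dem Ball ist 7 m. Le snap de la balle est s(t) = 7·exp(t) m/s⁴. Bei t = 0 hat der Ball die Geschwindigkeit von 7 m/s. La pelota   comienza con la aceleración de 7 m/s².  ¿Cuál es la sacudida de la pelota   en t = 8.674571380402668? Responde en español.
Necesitamos integrar nuestra ecuación del snap s(t) = 7·exp(t) 1 vez. La integral del snap, con j(0) = 7, da la sacudida: j(t) = 7·exp(t). De la ecuación de la sacudida j(t) = 7·exp(t), sustituimos t = 8.674571380402668 para obtener j = 40965.3361963034.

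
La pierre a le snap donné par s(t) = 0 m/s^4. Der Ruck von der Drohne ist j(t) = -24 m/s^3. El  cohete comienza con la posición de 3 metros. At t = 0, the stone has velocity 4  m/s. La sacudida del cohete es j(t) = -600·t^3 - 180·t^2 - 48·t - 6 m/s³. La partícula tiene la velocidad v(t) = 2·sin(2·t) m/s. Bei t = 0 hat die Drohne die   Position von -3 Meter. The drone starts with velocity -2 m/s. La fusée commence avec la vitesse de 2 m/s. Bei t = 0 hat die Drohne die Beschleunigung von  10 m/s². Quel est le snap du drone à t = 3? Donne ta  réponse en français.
En partant du jerk j(t) = -24, nous prenons 1 dérivée. La dérivée du jerk donne le snap: s(t) = 0. De l'équation du snap s(t) = 0, nous substituons t = 3 pour obtenir s = 0.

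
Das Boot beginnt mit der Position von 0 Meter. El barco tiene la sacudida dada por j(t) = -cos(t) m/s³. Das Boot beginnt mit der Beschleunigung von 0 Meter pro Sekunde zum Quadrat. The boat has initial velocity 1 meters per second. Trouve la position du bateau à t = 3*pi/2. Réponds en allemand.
Ausgehend von dem Ruck j(t) = -cos(t), nehmen wir 3 Stammfunktionen. Durch Integration von dem Ruck und Verwendung der Anfangsbedingung a(0) = 0, erhalten wir a(t) = -sin(t). Das Integral von der Beschleunigung ist die Geschwindigkeit. Mit v(0) = 1 erhalten wir v(t) = cos(t). Durch Integration von der Geschwindigkeit und Verwendung der Anfangsbedingung x(0) = 0, erhalten wir x(t) = sin(t). Mit x(t) = sin(t) und Einsetzen von t = 3*pi/2, finden wir x = -1.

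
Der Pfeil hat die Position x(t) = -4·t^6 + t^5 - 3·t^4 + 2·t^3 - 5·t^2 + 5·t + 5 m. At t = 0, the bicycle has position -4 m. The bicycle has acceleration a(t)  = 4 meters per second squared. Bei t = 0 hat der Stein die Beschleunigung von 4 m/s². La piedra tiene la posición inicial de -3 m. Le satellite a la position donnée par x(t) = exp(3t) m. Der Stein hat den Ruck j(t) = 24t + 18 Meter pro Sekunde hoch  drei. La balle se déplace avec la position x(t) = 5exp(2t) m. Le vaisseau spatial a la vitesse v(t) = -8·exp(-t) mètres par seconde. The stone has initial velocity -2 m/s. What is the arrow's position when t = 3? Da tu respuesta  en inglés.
From the given position equation x(t) = -4·t^6 + t^5 - 3·t^4 + 2·t^3 - 5·t^2 + 5·t + 5, we substitute t = 3 to get x = -2887.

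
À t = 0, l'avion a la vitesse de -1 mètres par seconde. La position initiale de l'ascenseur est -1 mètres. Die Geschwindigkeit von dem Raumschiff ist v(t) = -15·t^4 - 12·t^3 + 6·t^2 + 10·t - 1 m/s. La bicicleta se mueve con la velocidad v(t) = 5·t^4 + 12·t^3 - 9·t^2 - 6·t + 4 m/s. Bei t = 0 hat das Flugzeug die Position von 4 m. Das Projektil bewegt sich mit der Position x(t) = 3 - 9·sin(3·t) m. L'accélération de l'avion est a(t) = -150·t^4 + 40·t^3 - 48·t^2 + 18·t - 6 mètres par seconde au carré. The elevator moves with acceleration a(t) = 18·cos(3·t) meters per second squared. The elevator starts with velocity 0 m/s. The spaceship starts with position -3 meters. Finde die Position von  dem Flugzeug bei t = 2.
Ausgehend von der Beschleunigung a(t) = -150·t^4 + 40·t^3 - 48·t^2 + 18·t - 6, nehmen wir 2 Integrale. Das Integral von der Beschleunigung ist die Geschwindigkeit. Mit v(0) = -1 erhalten wir v(t) = -30·t^5 + 10·t^4 - 16·t^3 + 9·t^2 - 6·t - 1. Mit ∫v(t)dt und Anwendung von x(0) = 4, finden wir x(t) = -5·t^6 + 2·t^5 - 4·t^4 + 3·t^3 - 3·t^2 - t + 4. Aus der Gleichung für die Position x(t) = -5·t^6 + 2·t^5 - 4·t^4 + 3·t^3 - 3·t^2 - t + 4, setzen wir t = 2 ein und erhalten x = -306.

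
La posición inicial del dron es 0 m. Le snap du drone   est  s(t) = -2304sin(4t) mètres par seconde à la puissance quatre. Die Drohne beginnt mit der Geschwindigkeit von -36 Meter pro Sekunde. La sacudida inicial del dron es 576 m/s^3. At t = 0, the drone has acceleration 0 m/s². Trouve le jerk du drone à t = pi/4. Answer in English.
We must find the antiderivative of our snap equation s(t) = -2304·sin(4·t) 1 time. The integral of snap is jerk. Using j(0) = 576, we get j(t) = 576·cos(4·t). We have jerk j(t) = 576·cos(4·t). Substituting t = pi/4: j(pi/4) = -576.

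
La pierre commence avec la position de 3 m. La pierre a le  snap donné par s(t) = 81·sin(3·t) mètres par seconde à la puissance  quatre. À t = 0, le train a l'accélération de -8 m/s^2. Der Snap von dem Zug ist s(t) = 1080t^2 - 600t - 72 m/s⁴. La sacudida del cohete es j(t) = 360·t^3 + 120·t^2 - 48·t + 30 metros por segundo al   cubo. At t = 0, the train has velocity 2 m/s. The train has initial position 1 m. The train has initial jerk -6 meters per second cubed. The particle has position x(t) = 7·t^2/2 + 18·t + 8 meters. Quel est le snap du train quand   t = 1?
De l'équation du snap s(t) = 1080·t^2 - 600·t - 72, nous substituons t = 1 pour obtenir s = 408.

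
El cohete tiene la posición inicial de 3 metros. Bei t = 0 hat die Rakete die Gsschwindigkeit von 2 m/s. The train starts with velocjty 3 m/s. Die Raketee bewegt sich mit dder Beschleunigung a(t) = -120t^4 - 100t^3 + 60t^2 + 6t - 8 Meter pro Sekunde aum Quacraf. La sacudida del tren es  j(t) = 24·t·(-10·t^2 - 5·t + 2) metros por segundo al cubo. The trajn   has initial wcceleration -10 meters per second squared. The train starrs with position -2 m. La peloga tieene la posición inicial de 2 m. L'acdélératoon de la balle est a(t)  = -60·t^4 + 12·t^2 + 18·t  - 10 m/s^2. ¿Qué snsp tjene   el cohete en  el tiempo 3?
Para resolver esto, necesitamos tomar 2 derivadas de nuestra ecuación de la aceleración a(t) = -120·t^4 - 100·t^3 + 60·t^2 + 6·t - 8. La derivada de la aceleración da la sacudida: j(t) = -480·t^3 - 300·t^2 + 120·t + 6. Derivando la sacudida, obtenemos el snap: s(t) = -1440·t^2 - 600·t + 120. De la ecuación del snap s(t) = -1440·t^2 - 600·t + 120, sustituimos t = 3 para obtener s = -14640.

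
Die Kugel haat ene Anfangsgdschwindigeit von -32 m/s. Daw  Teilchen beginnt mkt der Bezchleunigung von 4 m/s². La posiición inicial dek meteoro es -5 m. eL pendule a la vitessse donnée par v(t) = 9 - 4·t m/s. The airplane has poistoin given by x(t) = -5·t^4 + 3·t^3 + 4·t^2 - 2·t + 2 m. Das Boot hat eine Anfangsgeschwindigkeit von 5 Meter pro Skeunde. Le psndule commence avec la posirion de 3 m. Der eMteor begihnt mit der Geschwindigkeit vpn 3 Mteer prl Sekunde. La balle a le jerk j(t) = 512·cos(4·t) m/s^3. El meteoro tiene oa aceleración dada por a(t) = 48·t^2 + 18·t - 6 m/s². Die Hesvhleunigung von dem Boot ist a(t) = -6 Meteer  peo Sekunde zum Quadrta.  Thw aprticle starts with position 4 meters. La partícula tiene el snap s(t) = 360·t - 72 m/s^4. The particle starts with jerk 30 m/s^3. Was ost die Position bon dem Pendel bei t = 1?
Wir müssen das Integral unserer Gleichung für die Geschwindigkeit v(t) = 9 - 4·t 1-mal finden. Die Stammfunktion von der Geschwindigkeit ist die Position. Mit x(0) = 3 erhalten wir x(t) = -2·t^2 + 9·t + 3. Wir haben die Position x(t) = -2·t^2 + 9·t + 3. Durch Einsetzen von t = 1: x(1) = 10.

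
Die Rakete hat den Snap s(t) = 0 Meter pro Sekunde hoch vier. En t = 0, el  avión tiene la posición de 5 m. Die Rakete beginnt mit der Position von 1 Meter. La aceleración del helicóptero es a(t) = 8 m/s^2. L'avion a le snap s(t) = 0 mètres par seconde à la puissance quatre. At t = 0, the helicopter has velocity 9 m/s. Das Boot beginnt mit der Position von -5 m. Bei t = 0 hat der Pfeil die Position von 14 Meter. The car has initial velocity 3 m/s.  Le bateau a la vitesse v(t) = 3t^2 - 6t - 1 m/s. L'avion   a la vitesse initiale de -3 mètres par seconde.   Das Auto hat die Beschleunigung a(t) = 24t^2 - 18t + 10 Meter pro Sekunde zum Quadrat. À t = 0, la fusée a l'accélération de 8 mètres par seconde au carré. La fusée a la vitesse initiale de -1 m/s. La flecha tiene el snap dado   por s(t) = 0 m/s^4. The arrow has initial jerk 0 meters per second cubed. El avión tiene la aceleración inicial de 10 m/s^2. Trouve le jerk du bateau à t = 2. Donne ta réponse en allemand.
Wir müssen unsere Gleichung für die Geschwindigkeit v(t) = 3·t^2 - 6·t - 1 2-mal ableiten. Die Ableitung von der Geschwindigkeit ergibt die Beschleunigung: a(t) = 6·t - 6. Mit d/dt von a(t) finden wir j(t) = 6. Aus der Gleichung für den Ruck j(t) = 6, setzen wir t = 2 ein und erhalten j = 6.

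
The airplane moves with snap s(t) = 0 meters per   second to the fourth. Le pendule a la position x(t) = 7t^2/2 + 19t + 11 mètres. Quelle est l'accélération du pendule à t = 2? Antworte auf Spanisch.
Partiendo de la posición x(t) = 7·t^2/2 + 19·t + 11, tomamos 2 derivadas. Derivando la posición, obtenemos la velocidad: v(t) = 7·t + 19. La derivada de la velocidad da la aceleración: a(t) = 7. De la ecuación de la aceleración a(t) = 7, sustituimos t = 2 para obtener a = 7.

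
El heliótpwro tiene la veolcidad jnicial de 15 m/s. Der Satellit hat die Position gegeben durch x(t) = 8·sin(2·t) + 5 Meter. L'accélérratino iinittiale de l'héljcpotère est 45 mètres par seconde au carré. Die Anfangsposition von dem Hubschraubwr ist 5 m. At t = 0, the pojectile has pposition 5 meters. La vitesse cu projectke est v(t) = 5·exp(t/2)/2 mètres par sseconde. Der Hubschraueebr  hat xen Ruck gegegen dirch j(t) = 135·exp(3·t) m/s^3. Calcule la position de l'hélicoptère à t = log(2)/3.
En partant du jerk j(t) = 135·exp(3·t), nous prenons 3 intégrales. En intégrant le jerk et en utilisant la condition initiale a(0) = 45, nous obtenons a(t) = 45·exp(3·t). La primitive de l'accélération est la vitesse. En utilisant v(0) = 15, nous obtenons v(t) = 15·exp(3·t). L'intégrale de la vitesse, avec x(0) = 5, donne la position: x(t) = 5·exp(3·t). En utilisant x(t) = 5·exp(3·t) et en substituant t = log(2)/3, nous trouvons x = 10.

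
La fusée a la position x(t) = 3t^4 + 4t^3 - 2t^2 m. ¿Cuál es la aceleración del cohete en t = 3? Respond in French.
Nous devons dériver notre équation de la position x(t) = 3·t^4 + 4·t^3 - 2·t^2 2 fois. En prenant d/dt de x(t), nous trouvons v(t) = 12·t^3 + 12·t^2 - 4·t. La dérivée de la vitesse donne l'accélération: a(t) = 36·t^2 + 24·t - 4. Nous avons l'accélération a(t) = 36·t^2 + 24·t - 4. En substituant t = 3: a(3) = 392.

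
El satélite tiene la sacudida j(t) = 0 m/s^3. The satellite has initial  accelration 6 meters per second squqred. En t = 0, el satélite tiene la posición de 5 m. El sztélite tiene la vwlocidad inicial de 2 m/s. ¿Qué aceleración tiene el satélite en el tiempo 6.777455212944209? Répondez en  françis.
Nous devons trouver la primitive de notre équation du jerk j(t) = 0 1 fois. En prenant ∫j(t)dt et en appliquant a(0) = 6, nous trouvons a(t) = 6. De l'équation de l'accélération a(t) = 6, nous substituons t = 6.777455212944209 pour obtenir a = 6.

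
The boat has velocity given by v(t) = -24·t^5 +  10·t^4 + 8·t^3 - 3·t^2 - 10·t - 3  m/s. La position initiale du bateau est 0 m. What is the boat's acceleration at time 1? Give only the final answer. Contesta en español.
a(1) = -72.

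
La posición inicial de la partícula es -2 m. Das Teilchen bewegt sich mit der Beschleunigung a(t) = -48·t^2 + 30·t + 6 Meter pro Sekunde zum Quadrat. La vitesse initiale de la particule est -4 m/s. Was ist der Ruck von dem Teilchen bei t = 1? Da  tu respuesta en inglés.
To solve this, we need to take 1 derivative of our acceleration equation a(t) = -48·t^2 + 30·t + 6. The derivative of acceleration gives jerk: j(t) = 30 - 96·t. From the given jerk equation j(t) = 30 - 96·t, we substitute t = 1 to get j = -66.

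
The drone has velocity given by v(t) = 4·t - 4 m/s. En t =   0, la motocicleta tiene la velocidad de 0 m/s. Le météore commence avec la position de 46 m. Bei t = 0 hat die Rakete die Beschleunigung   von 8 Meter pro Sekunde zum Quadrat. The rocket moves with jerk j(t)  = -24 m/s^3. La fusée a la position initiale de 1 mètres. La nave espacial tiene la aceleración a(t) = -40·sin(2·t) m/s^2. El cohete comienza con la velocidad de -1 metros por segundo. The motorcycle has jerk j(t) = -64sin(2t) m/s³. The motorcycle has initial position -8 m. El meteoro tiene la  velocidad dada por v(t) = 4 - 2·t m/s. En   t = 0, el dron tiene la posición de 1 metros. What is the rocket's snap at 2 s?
To solve this, we need to take 1 derivative of our jerk equation j(t) = -24. Taking d/dt of j(t), we find s(t) = 0. Using s(t) = 0 and substituting t = 2, we find s = 0.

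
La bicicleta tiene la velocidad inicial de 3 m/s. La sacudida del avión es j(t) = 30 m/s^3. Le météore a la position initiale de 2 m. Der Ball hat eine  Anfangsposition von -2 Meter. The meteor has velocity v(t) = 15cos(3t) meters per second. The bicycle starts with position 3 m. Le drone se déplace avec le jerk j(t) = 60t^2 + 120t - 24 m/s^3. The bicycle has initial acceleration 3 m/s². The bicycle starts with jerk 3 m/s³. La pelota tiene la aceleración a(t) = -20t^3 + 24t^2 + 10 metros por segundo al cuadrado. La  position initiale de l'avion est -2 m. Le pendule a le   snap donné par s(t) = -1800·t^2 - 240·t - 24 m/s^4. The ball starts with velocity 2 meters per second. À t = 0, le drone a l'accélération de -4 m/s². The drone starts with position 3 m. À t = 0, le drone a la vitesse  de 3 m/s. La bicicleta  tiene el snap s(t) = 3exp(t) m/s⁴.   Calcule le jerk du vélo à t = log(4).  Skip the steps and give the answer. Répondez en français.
La réponse est 12.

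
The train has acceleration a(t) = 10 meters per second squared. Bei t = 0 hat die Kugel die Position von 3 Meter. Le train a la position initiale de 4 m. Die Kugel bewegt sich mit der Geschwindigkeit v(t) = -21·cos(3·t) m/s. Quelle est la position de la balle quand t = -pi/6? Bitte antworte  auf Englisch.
To find the answer, we compute 1 antiderivative of v(t) = -21·cos(3·t). Integrating velocity and using the initial condition x(0) = 3, we get x(t) = 3 - 7·sin(3·t). From the given position equation x(t) = 3 - 7·sin(3·t), we substitute t = -pi/6 to get x = 10.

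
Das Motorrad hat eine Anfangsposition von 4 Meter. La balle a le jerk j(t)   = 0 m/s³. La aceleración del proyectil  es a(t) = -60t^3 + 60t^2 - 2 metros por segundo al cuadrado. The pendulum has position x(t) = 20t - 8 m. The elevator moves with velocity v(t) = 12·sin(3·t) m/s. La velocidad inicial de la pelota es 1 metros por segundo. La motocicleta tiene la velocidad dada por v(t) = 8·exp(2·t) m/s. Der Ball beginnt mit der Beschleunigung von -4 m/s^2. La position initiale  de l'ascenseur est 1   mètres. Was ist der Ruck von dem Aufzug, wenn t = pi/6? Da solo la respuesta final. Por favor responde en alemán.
Die Antwort ist -108.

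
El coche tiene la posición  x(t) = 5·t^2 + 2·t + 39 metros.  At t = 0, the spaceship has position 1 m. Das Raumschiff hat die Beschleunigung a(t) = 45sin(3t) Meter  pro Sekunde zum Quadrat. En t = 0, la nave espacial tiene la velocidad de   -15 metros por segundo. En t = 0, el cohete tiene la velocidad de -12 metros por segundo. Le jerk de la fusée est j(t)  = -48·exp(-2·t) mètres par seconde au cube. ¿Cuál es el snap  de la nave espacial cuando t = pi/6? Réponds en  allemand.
Wir müssen unsere Gleichung für die Beschleunigung a(t) = 45·sin(3·t) 2-mal ableiten. Die Ableitung von der Beschleunigung ergibt den Ruck: j(t) = 135·cos(3·t). Durch Ableiten von dem Ruck erhalten wir den Snap: s(t) = -405·sin(3·t). Wir haben den Snap s(t) = -405·sin(3·t). Durch Einsetzen von t = pi/6: s(pi/6) = -405.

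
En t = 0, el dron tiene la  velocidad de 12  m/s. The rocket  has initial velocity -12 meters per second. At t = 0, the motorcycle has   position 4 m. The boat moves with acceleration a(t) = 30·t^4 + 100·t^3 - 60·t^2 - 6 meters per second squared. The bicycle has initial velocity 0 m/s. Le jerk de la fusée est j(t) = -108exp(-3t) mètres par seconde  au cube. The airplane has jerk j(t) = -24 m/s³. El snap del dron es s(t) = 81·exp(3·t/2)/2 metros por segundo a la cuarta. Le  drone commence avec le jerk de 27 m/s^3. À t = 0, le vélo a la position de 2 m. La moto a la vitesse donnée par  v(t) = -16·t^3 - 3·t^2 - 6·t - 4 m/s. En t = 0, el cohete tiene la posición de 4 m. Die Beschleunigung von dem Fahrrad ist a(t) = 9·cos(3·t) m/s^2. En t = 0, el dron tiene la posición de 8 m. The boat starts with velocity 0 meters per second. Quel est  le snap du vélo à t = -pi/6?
Pour résoudre ceci, nous devons prendre 2 dérivées de notre équation de l'accélération a(t) = 9·cos(3·t). En dérivant l'accélération, nous obtenons le jerk: j(t) = -27·sin(3·t). La dérivée du jerk donne le snap: s(t) = -81·cos(3·t). De l'équation du snap s(t) = -81·cos(3·t), nous substituons t = -pi/6 pour obtenir s = 0.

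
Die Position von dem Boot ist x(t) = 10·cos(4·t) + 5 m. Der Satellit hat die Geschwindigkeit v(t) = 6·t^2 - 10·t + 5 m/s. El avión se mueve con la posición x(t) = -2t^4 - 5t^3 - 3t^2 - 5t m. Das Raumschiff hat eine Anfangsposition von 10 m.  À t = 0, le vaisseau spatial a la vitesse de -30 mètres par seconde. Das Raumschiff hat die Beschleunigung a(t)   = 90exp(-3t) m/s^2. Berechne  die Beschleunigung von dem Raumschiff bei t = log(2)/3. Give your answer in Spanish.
De la ecuación de la aceleración a(t) = 90·exp(-3·t), sustituimos t = log(2)/3 para obtener a = 45.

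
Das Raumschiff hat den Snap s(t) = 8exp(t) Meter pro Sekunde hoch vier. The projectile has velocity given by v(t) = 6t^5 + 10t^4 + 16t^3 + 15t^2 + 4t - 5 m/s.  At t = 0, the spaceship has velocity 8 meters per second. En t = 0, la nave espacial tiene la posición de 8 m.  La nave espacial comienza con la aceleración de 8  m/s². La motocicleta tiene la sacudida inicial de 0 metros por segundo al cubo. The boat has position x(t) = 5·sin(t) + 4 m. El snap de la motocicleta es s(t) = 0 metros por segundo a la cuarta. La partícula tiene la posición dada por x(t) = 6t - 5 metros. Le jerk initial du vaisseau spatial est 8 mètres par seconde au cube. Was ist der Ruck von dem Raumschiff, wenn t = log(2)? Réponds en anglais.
To find the answer, we compute 1 integral of s(t) = 8·exp(t). The integral of snap is jerk. Using j(0) = 8, we get j(t) = 8·exp(t). We have jerk j(t) = 8·exp(t). Substituting t = log(2): j(log(2)) = 16.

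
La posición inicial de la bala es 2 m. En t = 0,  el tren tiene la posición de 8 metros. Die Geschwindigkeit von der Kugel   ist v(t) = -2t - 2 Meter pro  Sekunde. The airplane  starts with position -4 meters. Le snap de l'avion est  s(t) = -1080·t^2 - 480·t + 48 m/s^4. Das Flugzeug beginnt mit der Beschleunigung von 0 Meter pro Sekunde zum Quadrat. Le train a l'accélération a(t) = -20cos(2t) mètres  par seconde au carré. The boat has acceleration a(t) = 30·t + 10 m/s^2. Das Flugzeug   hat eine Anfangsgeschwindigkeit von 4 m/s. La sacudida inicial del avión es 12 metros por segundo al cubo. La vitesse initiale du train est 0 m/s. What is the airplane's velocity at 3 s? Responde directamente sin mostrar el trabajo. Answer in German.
Bei t = 3, v = -5720.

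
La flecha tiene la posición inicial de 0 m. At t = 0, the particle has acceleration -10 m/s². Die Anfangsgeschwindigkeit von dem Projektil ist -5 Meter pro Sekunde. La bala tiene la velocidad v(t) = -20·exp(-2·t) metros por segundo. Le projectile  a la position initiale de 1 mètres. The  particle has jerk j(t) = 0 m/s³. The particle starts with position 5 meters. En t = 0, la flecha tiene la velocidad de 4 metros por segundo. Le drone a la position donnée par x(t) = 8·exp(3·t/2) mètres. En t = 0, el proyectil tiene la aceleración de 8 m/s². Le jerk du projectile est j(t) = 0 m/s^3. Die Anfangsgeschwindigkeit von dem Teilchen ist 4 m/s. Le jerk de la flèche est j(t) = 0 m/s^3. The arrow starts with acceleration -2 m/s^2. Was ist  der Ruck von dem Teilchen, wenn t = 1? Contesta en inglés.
Using j(t) = 0 and substituting t = 1, we find j = 0.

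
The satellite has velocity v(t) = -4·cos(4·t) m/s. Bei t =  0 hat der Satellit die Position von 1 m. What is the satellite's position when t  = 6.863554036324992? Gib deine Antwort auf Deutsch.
Wir müssen das Integral unserer Gleichung für die Geschwindigkeit v(t) = -4·cos(4·t) 1-mal finden. Das Integral von der Geschwindigkeit ist die Position. Mit x(0) = 1 erhalten wir x(t) = 1 - sin(4·t). Wir haben die Position x(t) = 1 - sin(4·t). Durch Einsetzen von t = 6.863554036324992: x(6.863554036324992) = 0.268773852657005.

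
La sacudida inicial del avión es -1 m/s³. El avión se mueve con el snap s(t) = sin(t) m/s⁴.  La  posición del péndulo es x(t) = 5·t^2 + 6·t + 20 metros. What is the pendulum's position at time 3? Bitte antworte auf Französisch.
En utilisant x(t) = 5·t^2 + 6·t + 20 et en substituant t = 3, nous trouvons x = 83.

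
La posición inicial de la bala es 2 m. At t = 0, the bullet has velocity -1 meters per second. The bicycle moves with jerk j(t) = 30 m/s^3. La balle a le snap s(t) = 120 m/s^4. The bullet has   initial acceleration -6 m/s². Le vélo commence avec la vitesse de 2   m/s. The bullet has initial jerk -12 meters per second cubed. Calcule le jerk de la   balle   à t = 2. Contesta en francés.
En partant du snap s(t) = 120, nous prenons 1 intégrale. En intégrant le snap et en utilisant la condition initiale j(0) = -12, nous obtenons j(t) = 120·t - 12. En utilisant j(t) = 120·t - 12 et en substituant t = 2, nous trouvons j = 228.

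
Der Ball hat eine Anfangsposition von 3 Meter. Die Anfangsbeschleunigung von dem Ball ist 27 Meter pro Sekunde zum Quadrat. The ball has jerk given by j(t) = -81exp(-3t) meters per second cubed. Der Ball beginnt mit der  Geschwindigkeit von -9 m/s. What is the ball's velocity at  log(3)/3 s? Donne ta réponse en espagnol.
Para resolver esto, necesitamos tomar 2 antiderivadas de nuestra ecuación de la sacudida j(t) = -81·exp(-3·t). La integral de la sacudida es la aceleración. Usando a(0) = 27, obtenemos a(t) = 27·exp(-3·t). La antiderivada de la aceleración es la velocidad. Usando v(0) = -9, obtenemos v(t) = -9·exp(-3·t). Usando v(t) = -9·exp(-3·t) y sustituyendo t = log(3)/3, encontramos v = -3.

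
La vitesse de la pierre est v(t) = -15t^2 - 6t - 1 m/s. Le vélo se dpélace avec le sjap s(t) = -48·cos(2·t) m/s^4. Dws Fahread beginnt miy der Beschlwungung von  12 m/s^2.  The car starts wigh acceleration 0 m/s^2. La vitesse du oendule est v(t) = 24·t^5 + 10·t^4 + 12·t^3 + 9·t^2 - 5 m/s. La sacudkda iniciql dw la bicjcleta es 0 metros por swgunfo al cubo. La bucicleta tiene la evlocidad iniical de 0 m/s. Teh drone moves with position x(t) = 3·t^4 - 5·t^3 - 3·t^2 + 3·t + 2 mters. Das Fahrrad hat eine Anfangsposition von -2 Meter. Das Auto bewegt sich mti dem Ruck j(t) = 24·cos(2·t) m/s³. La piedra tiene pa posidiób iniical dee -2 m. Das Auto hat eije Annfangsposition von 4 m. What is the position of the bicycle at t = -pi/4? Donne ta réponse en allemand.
Um dies zu lösen, müssen wir 4 Stammfunktionen unserer Gleichung für den Snap s(t) = -48·cos(2·t) finden. Das Integral von dem Snap ist der Ruck. Mit j(0) = 0 erhalten wir j(t) = -24·sin(2·t). Die Stammfunktion von dem Ruck ist die Beschleunigung. Mit a(0) = 12 erhalten wir a(t) = 12·cos(2·t). Das Integral von der Beschleunigung ist die Geschwindigkeit. Mit v(0) = 0 erhalten wir v(t) = 6·sin(2·t). Die Stammfunktion von der Geschwindigkeit ist die Position. Mit x(0) = -2 erhalten wir x(t) = 1 - 3·cos(2·t). Wir haben die Position x(t) = 1 - 3·cos(2·t). Durch Einsetzen von t = -pi/4: x(-pi/4) = 1.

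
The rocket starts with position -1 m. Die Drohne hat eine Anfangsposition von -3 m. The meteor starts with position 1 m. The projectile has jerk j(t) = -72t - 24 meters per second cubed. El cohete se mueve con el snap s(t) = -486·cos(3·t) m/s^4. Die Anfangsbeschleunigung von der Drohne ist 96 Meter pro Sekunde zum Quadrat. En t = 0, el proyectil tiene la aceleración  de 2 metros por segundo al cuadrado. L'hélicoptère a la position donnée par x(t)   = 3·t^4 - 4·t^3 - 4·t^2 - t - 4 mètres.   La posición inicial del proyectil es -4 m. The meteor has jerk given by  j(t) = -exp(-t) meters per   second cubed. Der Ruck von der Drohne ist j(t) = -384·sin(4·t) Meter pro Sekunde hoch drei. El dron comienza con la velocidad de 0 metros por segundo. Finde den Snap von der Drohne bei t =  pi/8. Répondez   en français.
En partant du jerk j(t) = -384·sin(4·t), nous prenons 1 dérivée. En prenant d/dt de j(t), nous trouvons s(t) = -1536·cos(4·t). Nous avons le snap s(t) = -1536·cos(4·t). En substituant t = pi/8: s(pi/8) = 0.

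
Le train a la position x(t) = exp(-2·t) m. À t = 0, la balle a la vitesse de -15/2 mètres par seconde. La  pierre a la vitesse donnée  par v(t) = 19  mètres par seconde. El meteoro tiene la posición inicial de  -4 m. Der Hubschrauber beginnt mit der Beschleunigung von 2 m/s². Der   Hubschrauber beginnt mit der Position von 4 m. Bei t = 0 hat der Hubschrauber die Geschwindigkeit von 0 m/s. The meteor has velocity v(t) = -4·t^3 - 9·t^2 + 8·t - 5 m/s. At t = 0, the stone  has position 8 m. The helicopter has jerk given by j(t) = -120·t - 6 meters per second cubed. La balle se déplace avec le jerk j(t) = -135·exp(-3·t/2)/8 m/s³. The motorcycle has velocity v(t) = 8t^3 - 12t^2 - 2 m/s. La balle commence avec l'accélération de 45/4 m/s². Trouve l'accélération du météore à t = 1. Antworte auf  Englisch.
We must differentiate our velocity equation v(t) = -4·t^3 - 9·t^2 + 8·t - 5 1 time. Taking d/dt of v(t), we find a(t) = -12·t^2 - 18·t + 8. From the given acceleration equation a(t) = -12·t^2 - 18·t + 8, we substitute t = 1 to get a = -22.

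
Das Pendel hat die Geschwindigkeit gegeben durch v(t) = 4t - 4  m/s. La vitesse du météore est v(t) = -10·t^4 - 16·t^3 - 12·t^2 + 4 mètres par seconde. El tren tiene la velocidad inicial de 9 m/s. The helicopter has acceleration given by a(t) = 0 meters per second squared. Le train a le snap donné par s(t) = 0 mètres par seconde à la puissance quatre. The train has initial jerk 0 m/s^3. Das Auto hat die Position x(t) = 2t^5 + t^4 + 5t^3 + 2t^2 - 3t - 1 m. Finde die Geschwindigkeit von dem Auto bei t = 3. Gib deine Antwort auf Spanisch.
Partiendo de la posición x(t) = 2·t^5 + t^4 + 5·t^3 + 2·t^2 - 3·t - 1, tomamos 1 derivada. Tomando d/dt de x(t), encontramos v(t) = 10·t^4 + 4·t^3 + 15·t^2 + 4·t - 3. De la ecuación de la velocidad v(t) = 10·t^4 + 4·t^3 + 15·t^2 + 4·t - 3, sustituimos t = 3 para obtener v = 1062.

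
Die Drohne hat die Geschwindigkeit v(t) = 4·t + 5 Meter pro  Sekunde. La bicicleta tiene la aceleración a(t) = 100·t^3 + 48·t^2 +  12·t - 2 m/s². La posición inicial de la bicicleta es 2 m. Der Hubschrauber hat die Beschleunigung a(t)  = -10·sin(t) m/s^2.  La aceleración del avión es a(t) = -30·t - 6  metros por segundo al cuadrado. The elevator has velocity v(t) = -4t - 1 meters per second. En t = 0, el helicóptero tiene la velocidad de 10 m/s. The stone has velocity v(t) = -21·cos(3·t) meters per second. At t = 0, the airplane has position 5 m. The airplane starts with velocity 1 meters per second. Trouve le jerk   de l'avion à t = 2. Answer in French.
Nous devons dériver notre équation de l'accélération a(t) = -30·t - 6 1 fois. En prenant d/dt de a(t), nous trouvons j(t) = -30. Nous avons le jerk j(t) = -30. En substituant t = 2: j(2) = -30.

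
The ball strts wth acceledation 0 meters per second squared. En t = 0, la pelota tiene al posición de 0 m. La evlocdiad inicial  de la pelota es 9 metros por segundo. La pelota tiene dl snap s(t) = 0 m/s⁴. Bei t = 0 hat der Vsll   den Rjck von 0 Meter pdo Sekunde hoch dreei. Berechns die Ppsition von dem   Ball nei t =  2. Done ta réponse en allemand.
Wir müssen das Integral unserer Gleichung für den Snap s(t) = 0 4-mal finden. Die Stammfunktion von dem Snap, mit j(0) = 0, ergibt den Ruck: j(t) = 0. Die Stammfunktion von dem Ruck ist die Beschleunigung. Mit a(0) = 0 erhalten wir a(t) = 0. Mit ∫a(t)dt und Anwendung von v(0) = 9, finden wir v(t) = 9. Durch Integration von der Geschwindigkeit und Verwendung der Anfangsbedingung x(0) = 0, erhalten wir x(t) = 9·t. Wir haben die Position x(t) = 9·t. Durch Einsetzen von t = 2: x(2) = 18.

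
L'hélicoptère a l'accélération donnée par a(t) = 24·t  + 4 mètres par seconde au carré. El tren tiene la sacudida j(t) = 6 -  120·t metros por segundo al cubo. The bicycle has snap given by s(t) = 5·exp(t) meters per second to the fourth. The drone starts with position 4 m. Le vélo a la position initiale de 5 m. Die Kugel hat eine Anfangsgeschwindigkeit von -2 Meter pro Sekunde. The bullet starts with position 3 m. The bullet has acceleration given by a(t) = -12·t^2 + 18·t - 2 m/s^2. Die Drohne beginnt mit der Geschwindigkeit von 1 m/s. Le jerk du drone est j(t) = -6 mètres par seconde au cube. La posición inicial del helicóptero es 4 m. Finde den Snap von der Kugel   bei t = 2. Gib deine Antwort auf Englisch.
To solve this, we need to take 2 derivatives of our acceleration equation a(t) = -12·t^2 + 18·t - 2. The derivative of acceleration gives jerk: j(t) = 18 - 24·t. The derivative of jerk gives snap: s(t) = -24. From the given snap equation s(t) = -24, we substitute t = 2 to get s = -24.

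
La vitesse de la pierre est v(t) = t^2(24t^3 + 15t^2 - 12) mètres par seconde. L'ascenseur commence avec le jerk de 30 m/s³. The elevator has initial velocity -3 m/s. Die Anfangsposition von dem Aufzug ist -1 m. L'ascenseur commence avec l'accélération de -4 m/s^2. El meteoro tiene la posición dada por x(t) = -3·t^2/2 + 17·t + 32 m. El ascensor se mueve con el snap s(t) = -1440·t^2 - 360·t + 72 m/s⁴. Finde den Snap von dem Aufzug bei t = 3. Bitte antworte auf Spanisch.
Tenemos el snap s(t) = -1440·t^2 - 360·t + 72. Sustituyendo t = 3: s(3) = -13968.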